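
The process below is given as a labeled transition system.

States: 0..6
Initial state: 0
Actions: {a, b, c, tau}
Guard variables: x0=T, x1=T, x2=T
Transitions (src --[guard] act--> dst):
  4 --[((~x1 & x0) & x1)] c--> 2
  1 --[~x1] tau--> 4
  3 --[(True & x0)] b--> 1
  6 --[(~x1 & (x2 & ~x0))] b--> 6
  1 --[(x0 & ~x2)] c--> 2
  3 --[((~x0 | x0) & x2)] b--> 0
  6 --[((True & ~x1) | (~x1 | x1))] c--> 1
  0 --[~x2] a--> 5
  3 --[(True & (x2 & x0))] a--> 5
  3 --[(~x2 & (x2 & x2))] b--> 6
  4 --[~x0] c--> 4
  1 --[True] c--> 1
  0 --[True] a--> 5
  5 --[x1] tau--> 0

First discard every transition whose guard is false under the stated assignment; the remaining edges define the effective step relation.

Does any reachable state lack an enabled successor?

Answer: DEADLOCK-FREE

Analysis:
Reach set: {0,5}
  0: a→5  [1 exit(s)]
  5: tau→0  [1 exit(s)]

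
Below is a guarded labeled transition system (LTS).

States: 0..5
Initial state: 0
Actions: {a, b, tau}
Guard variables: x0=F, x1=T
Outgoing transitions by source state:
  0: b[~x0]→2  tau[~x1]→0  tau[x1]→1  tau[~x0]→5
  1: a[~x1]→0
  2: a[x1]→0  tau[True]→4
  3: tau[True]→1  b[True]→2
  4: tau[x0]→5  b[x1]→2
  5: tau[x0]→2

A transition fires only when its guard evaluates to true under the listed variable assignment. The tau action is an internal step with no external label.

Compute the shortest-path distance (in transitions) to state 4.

Layered search for 4:
  depth 0: {0}
  depth 1: {1,2,5}
  depth 2: {4}
4 enters at depth 2; path b·tau

Answer: 2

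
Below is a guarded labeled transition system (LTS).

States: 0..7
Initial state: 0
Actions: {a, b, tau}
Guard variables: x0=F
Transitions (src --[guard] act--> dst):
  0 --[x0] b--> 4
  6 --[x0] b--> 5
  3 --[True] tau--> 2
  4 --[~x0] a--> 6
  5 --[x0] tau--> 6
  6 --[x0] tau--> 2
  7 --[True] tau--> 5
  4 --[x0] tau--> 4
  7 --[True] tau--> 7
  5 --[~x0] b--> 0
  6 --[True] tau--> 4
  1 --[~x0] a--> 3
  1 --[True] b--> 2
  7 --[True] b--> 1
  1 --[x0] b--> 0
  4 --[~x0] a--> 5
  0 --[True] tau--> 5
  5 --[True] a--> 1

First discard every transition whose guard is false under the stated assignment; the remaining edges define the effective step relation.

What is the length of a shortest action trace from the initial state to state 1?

Answer: 2

Analysis:
BFS to 1:
  L0 = {0}
  L1 = {5}
  L2 = {1}
first hit 1 at d=2 via tau·a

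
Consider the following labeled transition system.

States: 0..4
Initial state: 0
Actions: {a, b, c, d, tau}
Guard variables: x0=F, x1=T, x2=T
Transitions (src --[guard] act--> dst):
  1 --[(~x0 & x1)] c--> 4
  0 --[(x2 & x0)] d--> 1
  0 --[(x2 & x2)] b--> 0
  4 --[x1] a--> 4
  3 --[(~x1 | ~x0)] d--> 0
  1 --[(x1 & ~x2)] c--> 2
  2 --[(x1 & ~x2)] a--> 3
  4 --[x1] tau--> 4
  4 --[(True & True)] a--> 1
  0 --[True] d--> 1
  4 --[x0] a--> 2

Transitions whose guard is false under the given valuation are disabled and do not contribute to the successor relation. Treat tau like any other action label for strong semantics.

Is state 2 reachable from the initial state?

Answer: UNREACHABLE

Working:
After dropping false guards: 7 live edges.
Layer 0: {0}
Layer 1: {1}  total {0,1}
Layer 2: {4}  total {0,1,4}
Reachable = {0,1,4}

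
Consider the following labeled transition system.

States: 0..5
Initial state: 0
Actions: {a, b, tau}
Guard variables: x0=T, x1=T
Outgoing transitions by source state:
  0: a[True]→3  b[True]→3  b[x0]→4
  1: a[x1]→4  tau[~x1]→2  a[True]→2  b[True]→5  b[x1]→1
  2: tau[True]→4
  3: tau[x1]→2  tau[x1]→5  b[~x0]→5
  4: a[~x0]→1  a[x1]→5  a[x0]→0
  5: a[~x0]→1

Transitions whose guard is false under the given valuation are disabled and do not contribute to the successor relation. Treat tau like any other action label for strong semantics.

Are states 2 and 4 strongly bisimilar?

Compute ~ classes (split until stable):
  P[0] = {{0,1,2,3,4,5}}
  P[1] = {{0,1},{2,3},{4},{5}}
  P[2] = {{0},{1},{2},{3},{4},{5}}
6 equivalence class(es) (converged in 3)
[2]={2}  [4]={4}

Answer: NOT BISIMILAR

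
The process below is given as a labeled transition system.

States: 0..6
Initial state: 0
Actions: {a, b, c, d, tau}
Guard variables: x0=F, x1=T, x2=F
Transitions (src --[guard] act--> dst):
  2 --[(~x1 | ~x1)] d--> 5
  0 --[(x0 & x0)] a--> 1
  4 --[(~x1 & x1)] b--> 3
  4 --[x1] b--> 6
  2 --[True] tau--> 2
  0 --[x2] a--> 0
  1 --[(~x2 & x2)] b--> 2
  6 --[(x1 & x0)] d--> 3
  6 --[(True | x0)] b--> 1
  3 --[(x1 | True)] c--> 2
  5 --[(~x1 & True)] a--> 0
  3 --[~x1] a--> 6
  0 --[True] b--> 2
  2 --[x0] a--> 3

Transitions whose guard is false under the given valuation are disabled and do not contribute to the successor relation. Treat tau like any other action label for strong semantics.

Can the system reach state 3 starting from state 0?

Guard filter leaves 5 enabled edge(s).
Layer 0: {0}
Layer 1: {2}  total {0,2}
Reach set: {0,2}

Answer: UNREACHABLE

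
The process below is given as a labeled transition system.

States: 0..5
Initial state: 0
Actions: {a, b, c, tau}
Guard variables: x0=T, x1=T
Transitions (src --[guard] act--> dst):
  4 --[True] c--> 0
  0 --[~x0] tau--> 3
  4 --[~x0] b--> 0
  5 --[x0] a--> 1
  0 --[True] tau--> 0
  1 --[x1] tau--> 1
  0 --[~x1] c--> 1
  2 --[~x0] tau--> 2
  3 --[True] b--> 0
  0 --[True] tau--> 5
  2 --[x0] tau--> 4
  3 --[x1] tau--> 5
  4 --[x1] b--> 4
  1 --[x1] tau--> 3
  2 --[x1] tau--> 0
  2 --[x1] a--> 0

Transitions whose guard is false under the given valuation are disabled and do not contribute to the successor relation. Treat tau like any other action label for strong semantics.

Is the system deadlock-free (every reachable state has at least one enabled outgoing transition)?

Answer: DEADLOCK-FREE

Working:
R = {0,1,3,5}
  0: tau→0  tau→5  [2 exit(s)]
  1: tau→1  tau→3  [2 exit(s)]
  3: b→0  tau→5  [2 exit(s)]
  5: a→1  [1 exit(s)]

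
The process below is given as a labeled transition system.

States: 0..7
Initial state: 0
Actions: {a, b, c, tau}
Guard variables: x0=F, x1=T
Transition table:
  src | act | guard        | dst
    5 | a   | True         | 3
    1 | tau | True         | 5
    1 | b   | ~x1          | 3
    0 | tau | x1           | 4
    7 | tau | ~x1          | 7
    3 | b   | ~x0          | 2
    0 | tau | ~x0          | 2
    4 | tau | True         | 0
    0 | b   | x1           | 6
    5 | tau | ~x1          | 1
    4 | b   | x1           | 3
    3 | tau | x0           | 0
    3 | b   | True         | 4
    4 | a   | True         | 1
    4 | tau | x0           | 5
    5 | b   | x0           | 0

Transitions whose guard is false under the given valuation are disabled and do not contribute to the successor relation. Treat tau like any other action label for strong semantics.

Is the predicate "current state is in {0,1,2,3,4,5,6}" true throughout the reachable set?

Answer: INVARIANT HOLDS

Working:
Allowed set {0,1,2,3,4,5,6}
R = {0,1,2,3,4,5,6}
  0: safe
  1: safe
  2: safe
  3: safe
  4: safe
  5: safe
  6: safe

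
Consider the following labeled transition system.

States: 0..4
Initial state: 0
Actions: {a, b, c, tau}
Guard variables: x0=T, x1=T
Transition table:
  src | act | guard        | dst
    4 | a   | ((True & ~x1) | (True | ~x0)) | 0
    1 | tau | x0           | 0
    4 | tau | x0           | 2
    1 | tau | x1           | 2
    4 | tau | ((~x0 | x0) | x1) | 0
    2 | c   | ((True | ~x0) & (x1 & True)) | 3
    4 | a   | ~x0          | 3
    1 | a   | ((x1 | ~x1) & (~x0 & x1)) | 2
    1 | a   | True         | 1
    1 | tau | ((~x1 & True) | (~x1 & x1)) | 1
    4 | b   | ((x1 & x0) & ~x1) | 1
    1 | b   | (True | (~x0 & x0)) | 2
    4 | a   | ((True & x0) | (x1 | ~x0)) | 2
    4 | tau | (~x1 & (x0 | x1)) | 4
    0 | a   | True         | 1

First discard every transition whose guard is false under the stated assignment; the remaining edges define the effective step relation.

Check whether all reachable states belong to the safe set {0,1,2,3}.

Answer: INVARIANT HOLDS

Working:
Allowed set {0,1,2,3}
Reach set: {0,1,2,3}
  0: ok
  1: ok
  2: ok
  3: ok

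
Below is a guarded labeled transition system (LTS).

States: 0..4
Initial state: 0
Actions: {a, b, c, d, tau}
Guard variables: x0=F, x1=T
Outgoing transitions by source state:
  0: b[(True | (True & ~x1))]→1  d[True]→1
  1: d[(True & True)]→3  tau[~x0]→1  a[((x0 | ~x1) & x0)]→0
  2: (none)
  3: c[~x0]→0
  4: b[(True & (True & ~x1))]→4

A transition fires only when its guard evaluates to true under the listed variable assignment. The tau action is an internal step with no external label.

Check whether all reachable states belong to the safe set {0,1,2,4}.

Answer: INVARIANT VIOLATED at state 3

Analysis:
Safe = {0,1,2,4}
R = {0,1,3}
  0: ok
  1: ok
  3: ✗ unsafe
reach 3 via b·d — violates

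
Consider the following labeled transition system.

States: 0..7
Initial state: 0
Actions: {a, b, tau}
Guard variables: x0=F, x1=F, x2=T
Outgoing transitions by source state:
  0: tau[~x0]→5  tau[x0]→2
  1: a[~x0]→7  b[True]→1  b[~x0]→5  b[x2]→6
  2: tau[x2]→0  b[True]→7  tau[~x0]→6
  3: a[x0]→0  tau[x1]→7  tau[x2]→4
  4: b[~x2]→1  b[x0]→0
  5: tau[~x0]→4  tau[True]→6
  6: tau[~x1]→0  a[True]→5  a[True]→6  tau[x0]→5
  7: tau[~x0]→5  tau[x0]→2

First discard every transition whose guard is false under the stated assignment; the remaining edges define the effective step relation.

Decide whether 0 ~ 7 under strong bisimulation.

Compute ~ classes (split until stable):
  π0 = {{0,1,2,3,4,5,6,7}}
  π1 = {{0,3,5,7},{1},{2},{4},{6}}
  π2 = {{0,7},{1},{2},{3},{4},{5},{6}}
stable after 3 split(s): 7 block(s)
class of 0: {0,7}; class of 7: {0,7}

Answer: BISIMILAR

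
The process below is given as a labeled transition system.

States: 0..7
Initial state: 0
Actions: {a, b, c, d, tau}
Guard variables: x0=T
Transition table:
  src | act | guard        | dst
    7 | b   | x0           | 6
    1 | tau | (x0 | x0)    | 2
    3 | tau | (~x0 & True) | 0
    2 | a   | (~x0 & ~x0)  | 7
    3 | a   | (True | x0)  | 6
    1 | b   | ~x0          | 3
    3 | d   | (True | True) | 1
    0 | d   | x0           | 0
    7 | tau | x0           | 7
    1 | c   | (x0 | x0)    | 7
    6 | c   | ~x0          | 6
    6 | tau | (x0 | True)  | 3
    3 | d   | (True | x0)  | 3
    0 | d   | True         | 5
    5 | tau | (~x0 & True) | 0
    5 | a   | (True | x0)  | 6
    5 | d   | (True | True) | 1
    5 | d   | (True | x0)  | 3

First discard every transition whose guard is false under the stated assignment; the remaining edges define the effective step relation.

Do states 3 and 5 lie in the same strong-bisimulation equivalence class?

Refine partition for ~:
  round 0: {{0,1,2,3,4,5,6,7}}
  round 1: {{0},{1},{2,4},{3,5},{6},{7}}
stable after 2 split(s): 6 block(s)
class of 3: {3,5}; class of 5: {3,5}

Answer: BISIMILAR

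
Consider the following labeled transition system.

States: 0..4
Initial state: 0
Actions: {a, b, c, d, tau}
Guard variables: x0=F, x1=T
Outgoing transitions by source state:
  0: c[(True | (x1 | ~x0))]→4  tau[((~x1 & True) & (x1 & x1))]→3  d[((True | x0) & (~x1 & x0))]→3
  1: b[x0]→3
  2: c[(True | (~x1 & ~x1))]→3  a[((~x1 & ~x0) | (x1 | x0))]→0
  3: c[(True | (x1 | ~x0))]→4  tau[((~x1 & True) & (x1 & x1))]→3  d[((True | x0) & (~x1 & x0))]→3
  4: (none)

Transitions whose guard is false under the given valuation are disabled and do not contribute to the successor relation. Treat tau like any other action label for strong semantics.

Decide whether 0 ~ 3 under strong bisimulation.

Bisimulation quotient by refinement:
  round 0: {{0,1,2,3,4}}
  round 1: {{0,3},{1,4},{2}}
3 equivalence class(es) (converged in 2)
0∈{0,3}, 3∈{0,3}

Answer: BISIMILAR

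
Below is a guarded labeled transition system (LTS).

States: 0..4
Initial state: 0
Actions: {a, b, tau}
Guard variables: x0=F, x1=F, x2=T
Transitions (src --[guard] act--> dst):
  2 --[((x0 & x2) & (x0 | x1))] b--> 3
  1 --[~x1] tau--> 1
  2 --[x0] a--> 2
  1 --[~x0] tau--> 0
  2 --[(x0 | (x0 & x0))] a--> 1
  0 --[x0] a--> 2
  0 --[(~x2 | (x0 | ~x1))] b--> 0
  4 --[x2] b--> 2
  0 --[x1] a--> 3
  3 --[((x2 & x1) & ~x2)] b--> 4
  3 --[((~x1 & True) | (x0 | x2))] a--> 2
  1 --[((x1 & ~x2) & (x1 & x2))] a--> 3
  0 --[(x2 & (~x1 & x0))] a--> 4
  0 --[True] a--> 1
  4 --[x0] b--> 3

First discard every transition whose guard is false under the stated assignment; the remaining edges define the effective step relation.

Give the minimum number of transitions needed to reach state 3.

Breadth-first toward 3:
  L0 = {0}
  L1 = {1}
3 never appears.

Answer: UNREACHABLE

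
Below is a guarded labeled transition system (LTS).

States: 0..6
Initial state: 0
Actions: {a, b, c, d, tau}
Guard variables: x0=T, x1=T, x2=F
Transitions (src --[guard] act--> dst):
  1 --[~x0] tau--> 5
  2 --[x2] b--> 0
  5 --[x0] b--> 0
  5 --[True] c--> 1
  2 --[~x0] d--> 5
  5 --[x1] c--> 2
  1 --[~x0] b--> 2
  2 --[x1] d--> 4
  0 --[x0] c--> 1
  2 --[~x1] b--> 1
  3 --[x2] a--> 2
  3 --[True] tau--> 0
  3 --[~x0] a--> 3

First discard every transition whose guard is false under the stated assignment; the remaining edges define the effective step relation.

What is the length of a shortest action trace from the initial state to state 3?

Breadth-first toward 3:
  Layer 0: {0}
  Layer 1: {1}
3 never appears.

Answer: UNREACHABLE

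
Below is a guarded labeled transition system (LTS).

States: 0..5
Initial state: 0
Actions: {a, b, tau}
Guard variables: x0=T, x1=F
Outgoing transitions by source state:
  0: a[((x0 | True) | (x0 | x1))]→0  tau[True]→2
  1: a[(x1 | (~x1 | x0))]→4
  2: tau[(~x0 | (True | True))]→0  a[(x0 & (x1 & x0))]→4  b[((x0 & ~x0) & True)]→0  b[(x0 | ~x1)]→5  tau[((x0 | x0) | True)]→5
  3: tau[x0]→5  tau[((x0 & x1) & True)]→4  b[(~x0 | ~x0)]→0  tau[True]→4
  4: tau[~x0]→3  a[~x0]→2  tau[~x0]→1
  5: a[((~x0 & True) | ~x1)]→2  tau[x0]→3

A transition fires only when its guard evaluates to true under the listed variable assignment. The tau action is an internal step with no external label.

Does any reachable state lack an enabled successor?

Reachable = {0,2,3,4,5}
  0: a→0  tau→2  [deg 2]
  2: b→5  tau→0  tau→5  [deg 3]
  3: tau→4  tau→5  [deg 2]
  4: ∅  [STUCK]
  5: a→2  tau→3  [deg 2]
Path to 4: tau·tau·tau·tau

Answer: DEADLOCK at state 4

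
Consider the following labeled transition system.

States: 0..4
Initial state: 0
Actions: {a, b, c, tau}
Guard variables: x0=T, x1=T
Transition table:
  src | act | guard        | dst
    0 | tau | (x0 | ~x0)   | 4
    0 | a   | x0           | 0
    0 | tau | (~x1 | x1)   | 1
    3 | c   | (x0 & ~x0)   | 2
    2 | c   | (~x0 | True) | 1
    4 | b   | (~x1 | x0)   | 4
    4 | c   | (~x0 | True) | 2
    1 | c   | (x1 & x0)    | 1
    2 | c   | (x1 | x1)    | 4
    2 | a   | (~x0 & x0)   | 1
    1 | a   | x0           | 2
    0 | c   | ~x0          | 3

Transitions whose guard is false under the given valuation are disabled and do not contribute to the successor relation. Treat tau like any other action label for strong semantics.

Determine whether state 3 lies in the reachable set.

Answer: UNREACHABLE

Trace:
Guard filter leaves 9 enabled edge(s).
Layer 0: {0}
Layer 1: {1,4}  now seen {0,1,4}
Layer 2: {2}  now seen {0,1,2,4}
R = {0,1,2,4}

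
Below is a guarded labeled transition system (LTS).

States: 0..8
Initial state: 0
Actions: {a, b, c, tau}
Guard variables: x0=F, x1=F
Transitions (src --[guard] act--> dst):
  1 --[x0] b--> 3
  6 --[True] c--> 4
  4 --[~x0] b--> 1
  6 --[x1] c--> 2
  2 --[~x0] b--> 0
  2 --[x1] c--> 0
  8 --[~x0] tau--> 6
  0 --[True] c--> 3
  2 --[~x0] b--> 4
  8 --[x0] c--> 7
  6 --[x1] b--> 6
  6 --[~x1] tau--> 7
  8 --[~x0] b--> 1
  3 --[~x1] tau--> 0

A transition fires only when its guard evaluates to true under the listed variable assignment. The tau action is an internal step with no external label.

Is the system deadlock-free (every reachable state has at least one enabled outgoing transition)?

Answer: DEADLOCK-FREE

Analysis:
Reachable = {0,3}
  0: c→3  [deg 1]
  3: tau→0  [deg 1]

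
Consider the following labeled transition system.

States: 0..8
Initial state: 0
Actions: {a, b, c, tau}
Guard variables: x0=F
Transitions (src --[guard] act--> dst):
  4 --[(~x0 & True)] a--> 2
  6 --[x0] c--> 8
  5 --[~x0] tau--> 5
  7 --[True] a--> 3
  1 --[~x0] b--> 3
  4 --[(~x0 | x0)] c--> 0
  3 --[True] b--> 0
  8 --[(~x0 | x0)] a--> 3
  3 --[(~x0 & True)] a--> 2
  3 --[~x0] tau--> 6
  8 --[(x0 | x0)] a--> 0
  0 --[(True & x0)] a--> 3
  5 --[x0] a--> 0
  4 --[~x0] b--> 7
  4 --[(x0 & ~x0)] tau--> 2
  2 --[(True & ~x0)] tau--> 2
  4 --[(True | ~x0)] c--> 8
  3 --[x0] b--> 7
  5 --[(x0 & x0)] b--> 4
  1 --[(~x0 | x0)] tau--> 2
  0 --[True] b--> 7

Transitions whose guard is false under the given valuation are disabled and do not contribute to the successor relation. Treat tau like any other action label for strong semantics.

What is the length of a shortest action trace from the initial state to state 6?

BFS to 6:
  L0 = {0}
  L1 = {7}
  L2 = {3}
  L3 = {2,6}
first hit 6 at d=3 via b·a·tau

Answer: 3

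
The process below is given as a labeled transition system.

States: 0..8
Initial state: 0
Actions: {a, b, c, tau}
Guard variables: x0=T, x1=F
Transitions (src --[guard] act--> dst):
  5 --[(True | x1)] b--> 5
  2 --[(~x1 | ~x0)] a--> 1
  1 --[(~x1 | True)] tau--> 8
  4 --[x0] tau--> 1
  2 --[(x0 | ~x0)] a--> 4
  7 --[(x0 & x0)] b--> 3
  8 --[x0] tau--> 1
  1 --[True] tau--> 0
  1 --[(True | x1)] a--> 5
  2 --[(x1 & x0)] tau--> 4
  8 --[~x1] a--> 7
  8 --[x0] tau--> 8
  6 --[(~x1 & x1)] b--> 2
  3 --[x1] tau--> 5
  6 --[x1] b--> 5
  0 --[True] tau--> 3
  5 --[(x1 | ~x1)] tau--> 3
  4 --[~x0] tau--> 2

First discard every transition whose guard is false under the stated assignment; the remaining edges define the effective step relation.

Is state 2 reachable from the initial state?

After dropping false guards: 13 live edges.
L0 = {0}
L1 = {3}  cumulative {0,3}
Reachable = {0,3}

Answer: UNREACHABLE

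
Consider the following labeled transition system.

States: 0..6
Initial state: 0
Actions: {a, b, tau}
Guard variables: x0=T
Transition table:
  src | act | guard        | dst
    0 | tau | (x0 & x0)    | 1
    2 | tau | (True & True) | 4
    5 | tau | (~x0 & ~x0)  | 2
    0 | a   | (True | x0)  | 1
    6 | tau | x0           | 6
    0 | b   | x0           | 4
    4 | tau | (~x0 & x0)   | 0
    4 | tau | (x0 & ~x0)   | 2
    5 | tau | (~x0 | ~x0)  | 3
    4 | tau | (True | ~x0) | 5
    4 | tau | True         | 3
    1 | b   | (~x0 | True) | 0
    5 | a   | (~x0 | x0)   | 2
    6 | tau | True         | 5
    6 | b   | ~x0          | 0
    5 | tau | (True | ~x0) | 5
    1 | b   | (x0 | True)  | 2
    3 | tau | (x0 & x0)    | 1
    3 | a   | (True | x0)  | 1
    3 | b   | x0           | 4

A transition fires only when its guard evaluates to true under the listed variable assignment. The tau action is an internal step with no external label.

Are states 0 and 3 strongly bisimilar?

Bisimulation quotient by refinement:
  P[0] = {{0,1,2,3,4,5,6}}
  P[1] = {{0,3},{1},{2,4,6},{5}}
  P[2] = {{0,3},{1},{2},{4},{5},{6}}
6 equivalence class(es) (converged in 3)
0∈{0,3}, 3∈{0,3}

Answer: BISIMILAR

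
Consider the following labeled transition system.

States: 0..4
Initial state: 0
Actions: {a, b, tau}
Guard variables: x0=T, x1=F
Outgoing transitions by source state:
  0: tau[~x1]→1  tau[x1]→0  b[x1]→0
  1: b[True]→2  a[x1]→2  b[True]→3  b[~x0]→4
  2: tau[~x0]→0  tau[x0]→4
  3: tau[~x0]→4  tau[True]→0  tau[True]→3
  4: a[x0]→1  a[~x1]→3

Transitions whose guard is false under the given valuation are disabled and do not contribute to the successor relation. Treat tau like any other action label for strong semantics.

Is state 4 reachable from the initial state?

8 transition(s) survive guard evaluation.
Layer 0: {0}
Layer 1: {1}  now seen {0,1}
Layer 2: {2,3}  now seen {0,1,2,3}
Layer 3: {4}  now seen {0,1,2,3,4}
Reachable = {0,1,2,3,4}
Path to 4: tau·b·tau

Answer: REACHABLE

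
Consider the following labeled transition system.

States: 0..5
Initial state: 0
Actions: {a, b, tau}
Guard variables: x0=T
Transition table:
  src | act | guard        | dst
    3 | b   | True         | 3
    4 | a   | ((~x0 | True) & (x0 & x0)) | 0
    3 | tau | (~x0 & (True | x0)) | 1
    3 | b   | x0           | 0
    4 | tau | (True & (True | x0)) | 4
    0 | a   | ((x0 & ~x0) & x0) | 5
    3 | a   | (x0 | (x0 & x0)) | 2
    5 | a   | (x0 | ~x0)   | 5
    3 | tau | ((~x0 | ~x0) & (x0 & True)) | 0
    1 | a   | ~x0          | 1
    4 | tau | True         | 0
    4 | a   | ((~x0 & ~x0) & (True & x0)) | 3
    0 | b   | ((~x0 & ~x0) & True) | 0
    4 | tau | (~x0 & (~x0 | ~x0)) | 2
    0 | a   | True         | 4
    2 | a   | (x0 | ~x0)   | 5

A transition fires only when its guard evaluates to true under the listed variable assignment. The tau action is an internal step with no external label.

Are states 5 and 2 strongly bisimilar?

Bisimulation quotient by refinement:
  P[0] = {{0,1,2,3,4,5}}
  P[1] = {{0,2,5},{1},{3},{4}}
  P[2] = {{0},{1},{2,5},{3},{4}}
5 equivalence class(es) (converged in 3)
[5]={2,5}  [2]={2,5}

Answer: BISIMILAR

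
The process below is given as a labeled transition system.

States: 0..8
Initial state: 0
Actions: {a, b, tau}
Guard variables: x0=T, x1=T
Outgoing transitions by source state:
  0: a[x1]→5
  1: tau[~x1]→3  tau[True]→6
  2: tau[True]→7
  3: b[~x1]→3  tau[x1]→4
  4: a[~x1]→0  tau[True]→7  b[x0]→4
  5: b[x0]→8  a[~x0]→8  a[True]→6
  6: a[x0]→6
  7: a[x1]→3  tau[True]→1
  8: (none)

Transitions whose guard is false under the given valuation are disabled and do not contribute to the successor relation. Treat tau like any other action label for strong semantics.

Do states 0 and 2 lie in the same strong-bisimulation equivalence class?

Answer: NOT BISIMILAR

Working:
Compute ~ classes (split until stable):
  π0 = {{0,1,2,3,4,5,6,7,8}}
  π1 = {{0,6},{1,2,3},{4},{5},{7},{8}}
  π2 = {{0},{1},{2},{3},{4},{5},{6},{7},{8}}
9 equivalence class(es) (converged in 3)
0∈{0}, 2∈{2}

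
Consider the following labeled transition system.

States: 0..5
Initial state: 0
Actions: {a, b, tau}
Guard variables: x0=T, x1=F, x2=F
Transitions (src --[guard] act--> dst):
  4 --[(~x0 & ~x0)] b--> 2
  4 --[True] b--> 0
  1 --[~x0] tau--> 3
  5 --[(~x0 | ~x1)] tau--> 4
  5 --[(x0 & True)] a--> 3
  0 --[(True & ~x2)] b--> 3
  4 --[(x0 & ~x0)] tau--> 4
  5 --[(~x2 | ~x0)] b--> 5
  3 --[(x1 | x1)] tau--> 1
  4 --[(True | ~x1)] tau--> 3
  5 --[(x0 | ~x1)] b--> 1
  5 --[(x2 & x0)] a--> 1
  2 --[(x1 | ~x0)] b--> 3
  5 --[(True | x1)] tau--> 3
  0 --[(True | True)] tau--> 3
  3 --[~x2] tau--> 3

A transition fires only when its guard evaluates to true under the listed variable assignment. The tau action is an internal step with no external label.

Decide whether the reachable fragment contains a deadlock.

Answer: DEADLOCK-FREE

Trace:
Reachable = {0,3}
  0: b→3  tau→3  [2 out]
  3: tau→3  [1 out]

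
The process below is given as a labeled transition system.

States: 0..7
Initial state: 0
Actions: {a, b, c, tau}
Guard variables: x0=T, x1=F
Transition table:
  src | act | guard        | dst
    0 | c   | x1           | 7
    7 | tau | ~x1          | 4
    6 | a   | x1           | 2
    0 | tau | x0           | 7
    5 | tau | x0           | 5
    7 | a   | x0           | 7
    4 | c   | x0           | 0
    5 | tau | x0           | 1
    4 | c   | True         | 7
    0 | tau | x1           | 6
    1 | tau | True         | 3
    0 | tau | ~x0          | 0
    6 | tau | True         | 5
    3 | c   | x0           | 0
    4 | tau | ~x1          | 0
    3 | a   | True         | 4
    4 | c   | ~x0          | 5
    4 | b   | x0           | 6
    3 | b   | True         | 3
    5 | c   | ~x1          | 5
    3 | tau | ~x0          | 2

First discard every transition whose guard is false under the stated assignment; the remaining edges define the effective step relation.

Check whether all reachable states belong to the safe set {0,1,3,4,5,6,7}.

Inv-set: {0,1,3,4,5,6,7}
Reachable = {0,1,3,4,5,6,7}
  0: ✓
  1: ✓
  3: ✓
  4: ✓
  5: ✓
  6: ✓
  7: ✓

Answer: INVARIANT HOLDS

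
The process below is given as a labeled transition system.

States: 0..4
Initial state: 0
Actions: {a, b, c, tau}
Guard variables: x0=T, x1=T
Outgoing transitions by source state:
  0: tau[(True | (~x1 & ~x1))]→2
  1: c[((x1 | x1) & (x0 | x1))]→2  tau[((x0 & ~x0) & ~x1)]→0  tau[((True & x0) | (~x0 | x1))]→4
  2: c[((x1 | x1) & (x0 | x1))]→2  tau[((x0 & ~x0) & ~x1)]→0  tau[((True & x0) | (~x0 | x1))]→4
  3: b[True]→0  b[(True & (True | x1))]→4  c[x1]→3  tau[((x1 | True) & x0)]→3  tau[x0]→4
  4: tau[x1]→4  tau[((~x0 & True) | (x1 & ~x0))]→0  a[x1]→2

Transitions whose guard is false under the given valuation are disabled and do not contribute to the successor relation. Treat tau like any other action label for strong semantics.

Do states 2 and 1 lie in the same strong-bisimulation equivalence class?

Answer: BISIMILAR

Trace:
Compute ~ classes (split until stable):
  P[0] = {{0,1,2,3,4}}
  P[1] = {{0},{1,2},{3},{4}}
4 equivalence class(es) (converged in 2)
2∈{1,2}, 1∈{1,2}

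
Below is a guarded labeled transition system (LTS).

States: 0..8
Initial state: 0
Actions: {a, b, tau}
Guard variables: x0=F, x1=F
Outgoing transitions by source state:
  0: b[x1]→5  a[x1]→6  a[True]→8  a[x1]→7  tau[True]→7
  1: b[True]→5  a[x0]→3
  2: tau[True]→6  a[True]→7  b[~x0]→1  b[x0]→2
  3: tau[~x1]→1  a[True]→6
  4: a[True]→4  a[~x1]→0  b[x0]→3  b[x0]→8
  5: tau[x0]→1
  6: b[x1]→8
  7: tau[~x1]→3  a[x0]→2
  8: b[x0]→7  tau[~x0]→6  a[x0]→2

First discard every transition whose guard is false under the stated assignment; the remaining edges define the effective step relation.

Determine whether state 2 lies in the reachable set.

After dropping false guards: 12 live edges.
L0 = {0}
L1 = {7,8}  now seen {0,7,8}
L2 = {3,6}  now seen {0,3,6,7,8}
L3 = {1}  now seen {0,1,3,6,7,8}
L4 = {5}  now seen {0,1,3,5,6,7,8}
Reachable = {0,1,3,5,6,7,8}

Answer: UNREACHABLE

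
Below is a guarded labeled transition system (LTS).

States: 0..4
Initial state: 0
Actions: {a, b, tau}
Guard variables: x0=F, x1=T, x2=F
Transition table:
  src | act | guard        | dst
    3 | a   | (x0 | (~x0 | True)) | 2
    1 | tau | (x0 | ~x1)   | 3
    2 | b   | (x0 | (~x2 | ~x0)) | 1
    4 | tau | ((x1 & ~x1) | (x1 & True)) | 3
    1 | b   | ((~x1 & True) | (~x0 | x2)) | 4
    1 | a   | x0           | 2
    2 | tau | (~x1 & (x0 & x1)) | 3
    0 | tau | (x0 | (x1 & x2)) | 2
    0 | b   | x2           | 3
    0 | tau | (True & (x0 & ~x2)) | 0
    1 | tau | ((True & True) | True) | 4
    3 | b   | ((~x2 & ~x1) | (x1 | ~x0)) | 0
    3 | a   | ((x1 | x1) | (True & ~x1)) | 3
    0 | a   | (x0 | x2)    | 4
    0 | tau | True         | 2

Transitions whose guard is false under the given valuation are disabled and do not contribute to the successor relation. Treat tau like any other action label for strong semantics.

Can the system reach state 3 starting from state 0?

After dropping false guards: 8 live edges.
Layer 0: {0}
Layer 1: {2}  total {0,2}
Layer 2: {1}  total {0,1,2}
Layer 3: {4}  total {0,1,2,4}
Layer 4: {3}  total {0,1,2,3,4}
Reachable = {0,1,2,3,4}
Path to 3: tau·b·b·tau

Answer: REACHABLE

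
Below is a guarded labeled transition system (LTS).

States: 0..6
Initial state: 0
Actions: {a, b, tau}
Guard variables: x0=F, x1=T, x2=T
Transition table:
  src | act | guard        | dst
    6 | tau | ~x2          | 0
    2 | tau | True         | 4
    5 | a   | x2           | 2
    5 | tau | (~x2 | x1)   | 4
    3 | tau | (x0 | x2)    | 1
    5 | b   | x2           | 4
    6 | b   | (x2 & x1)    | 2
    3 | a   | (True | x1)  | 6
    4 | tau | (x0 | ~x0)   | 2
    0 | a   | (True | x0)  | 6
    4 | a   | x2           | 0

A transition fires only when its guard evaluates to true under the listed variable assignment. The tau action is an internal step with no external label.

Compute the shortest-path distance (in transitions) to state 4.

Layered search for 4:
  L0 = {0}
  L1 = {6}
  L2 = {2}
  L3 = {4}
4 enters at depth 3; path a·b·tau

Answer: 3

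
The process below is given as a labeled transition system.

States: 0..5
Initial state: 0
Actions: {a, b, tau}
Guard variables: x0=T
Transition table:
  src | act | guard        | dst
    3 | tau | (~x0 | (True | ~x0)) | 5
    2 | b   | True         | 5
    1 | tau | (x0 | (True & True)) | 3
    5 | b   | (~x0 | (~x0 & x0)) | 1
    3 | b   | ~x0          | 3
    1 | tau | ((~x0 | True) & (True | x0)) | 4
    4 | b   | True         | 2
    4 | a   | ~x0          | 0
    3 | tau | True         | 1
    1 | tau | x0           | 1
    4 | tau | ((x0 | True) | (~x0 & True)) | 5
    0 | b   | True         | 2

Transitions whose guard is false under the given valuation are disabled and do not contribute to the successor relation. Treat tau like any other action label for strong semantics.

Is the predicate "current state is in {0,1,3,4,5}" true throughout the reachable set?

Safe = {0,1,3,4,5}
Reach set: {0,2,5}
  0: ✓
  2: VIOLATES
  5: ✓
witness against invariant: b → 2

Answer: INVARIANT VIOLATED at state 2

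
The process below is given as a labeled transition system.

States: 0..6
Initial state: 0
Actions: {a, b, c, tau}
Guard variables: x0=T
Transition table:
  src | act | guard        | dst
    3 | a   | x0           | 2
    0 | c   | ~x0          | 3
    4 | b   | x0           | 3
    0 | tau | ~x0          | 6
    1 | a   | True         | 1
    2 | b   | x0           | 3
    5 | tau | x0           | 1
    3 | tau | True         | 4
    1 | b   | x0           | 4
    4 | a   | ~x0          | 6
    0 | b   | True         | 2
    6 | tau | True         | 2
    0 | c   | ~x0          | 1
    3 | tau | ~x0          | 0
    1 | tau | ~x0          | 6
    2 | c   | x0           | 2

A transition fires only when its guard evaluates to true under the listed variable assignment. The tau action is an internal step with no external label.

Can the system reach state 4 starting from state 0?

Answer: REACHABLE

Analysis:
10 transition(s) survive guard evaluation.
depth 0: {0}
depth 1: {2}  now seen {0,2}
depth 2: {3}  now seen {0,2,3}
depth 3: {4}  now seen {0,2,3,4}
Reachable = {0,2,3,4}
trace reaching 4: b·b·tau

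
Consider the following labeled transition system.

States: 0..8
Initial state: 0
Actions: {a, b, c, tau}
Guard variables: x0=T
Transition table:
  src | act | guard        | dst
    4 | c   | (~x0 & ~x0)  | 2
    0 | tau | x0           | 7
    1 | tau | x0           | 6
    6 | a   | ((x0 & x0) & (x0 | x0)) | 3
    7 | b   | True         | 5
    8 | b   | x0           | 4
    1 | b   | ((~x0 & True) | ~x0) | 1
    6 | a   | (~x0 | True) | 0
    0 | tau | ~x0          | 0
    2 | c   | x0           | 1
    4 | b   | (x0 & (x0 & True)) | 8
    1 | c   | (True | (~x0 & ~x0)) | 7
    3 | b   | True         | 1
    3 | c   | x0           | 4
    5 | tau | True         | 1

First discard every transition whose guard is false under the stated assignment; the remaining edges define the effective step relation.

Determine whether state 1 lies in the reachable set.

After dropping false guards: 12 live edges.
depth 0: {0}
depth 1: {7}  cumulative {0,7}
depth 2: {5}  cumulative {0,5,7}
depth 3: {1}  cumulative {0,1,5,7}
depth 4: {6}  cumulative {0,1,5,6,7}
depth 5: {3}  cumulative {0,1,3,5,6,7}
depth 6: {4}  cumulative {0,1,3,4,5,6,7}
depth 7: {8}  cumulative {0,1,3,4,5,6,7,8}
Reachable = {0,1,3,4,5,6,7,8}
witness 1: tau·b·tau

Answer: REACHABLE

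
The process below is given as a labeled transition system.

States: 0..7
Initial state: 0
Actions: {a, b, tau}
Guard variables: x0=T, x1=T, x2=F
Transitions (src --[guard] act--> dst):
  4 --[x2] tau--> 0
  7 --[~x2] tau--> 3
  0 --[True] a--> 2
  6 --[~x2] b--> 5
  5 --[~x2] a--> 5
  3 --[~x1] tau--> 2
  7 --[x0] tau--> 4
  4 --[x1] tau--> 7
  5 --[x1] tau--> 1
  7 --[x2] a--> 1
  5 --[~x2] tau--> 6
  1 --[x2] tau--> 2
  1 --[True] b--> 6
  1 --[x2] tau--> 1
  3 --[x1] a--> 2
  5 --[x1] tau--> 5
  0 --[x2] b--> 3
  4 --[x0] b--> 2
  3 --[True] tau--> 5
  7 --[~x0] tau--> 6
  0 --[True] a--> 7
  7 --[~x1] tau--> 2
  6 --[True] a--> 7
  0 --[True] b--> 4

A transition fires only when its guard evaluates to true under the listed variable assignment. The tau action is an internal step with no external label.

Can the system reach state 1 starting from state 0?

Answer: REACHABLE

Trace:
Guard filter leaves 16 enabled edge(s).
L0 = {0}
L1 = {2,4,7}  total {0,2,4,7}
L2 = {3}  total {0,2,3,4,7}
L3 = {5}  total {0,2,3,4,5,7}
L4 = {1,6}  total {0,1,2,3,4,5,6,7}
R = {0,1,2,3,4,5,6,7}
trace reaching 1: a·tau·tau·tau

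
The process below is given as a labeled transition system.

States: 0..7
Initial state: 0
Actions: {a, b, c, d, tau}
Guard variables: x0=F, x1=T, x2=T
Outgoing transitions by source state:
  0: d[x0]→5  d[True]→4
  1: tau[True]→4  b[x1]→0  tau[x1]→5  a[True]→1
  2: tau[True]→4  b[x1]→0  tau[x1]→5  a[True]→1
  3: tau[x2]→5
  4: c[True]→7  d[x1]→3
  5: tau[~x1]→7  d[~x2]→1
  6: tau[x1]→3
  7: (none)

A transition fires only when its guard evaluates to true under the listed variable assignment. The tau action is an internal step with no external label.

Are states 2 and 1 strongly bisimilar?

Bisimulation quotient by refinement:
  P[0] = {{0,1,2,3,4,5,6,7}}
  P[1] = {{0},{1,2},{3,6},{4},{5,7}}
  P[2] = {{0},{1,2},{3},{4},{5,7},{6}}
6 equivalence class(es) (converged in 3)
2∈{1,2}, 1∈{1,2}

Answer: BISIMILAR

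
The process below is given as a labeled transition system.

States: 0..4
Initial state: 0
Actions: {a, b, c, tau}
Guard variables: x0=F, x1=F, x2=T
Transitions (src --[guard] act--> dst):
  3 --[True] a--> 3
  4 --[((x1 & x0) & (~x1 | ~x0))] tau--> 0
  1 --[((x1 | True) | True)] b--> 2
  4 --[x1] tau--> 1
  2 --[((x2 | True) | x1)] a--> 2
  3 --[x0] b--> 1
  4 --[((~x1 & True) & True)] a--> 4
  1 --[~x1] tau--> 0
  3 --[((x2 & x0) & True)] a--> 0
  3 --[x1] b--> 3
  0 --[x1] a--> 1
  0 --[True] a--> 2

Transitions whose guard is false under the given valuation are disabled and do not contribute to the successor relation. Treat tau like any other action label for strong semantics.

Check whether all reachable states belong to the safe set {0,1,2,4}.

Answer: INVARIANT HOLDS

Working:
Allowed set {0,1,2,4}
Reachable = {0,2}
  0: ✓
  2: ✓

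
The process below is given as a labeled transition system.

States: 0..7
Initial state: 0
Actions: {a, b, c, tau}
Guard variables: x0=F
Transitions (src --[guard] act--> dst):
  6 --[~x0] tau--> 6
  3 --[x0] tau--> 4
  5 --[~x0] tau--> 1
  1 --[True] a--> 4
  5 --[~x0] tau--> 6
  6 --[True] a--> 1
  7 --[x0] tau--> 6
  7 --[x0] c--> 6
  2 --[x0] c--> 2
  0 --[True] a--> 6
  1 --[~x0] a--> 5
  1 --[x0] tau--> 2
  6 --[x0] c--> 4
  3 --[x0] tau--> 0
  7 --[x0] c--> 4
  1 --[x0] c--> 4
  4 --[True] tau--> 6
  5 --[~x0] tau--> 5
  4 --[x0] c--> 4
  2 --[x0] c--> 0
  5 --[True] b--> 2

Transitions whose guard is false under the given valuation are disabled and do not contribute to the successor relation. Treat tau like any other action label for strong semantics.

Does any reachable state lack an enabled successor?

Answer: DEADLOCK at state 2

Working:
Reachable = {0,1,2,4,5,6}
  0: a→6  [deg 1]
  1: a→4  a→5  [deg 2]
  2: ∅  [STUCK]
  4: tau→6  [deg 1]
  5: b→2  tau→1  tau→5  tau→6  [deg 4]
  6: a→1  tau→6  [deg 2]
witness 2: a·a·a·b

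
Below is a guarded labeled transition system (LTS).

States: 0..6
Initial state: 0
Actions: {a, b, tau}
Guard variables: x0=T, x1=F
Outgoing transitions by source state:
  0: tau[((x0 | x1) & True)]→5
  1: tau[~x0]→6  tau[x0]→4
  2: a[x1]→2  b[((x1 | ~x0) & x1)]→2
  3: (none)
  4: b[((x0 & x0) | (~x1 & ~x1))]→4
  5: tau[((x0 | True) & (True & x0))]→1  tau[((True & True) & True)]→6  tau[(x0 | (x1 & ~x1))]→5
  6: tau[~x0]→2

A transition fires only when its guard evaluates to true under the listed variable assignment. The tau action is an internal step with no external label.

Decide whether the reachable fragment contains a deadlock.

Answer: DEADLOCK at state 6

Trace:
Reach set: {0,1,4,5,6}
  0: tau→5  [1 exit(s)]
  1: tau→4  [1 exit(s)]
  4: b→4  [1 exit(s)]
  5: tau→1  tau→5  tau→6  [3 exit(s)]
  6: ∅  [no exit]
trace reaching 6: tau·tau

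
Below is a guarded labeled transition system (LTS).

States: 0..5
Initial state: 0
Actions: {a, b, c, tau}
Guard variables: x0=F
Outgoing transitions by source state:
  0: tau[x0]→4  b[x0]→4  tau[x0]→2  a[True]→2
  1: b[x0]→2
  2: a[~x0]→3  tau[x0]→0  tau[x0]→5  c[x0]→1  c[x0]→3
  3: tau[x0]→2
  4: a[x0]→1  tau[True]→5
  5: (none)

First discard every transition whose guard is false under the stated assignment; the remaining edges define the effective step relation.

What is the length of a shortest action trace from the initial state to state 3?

BFS to 3:
  L0 = {0}
  L1 = {2}
  L2 = {3}
first hit 3 at d=2 via a·a

Answer: 2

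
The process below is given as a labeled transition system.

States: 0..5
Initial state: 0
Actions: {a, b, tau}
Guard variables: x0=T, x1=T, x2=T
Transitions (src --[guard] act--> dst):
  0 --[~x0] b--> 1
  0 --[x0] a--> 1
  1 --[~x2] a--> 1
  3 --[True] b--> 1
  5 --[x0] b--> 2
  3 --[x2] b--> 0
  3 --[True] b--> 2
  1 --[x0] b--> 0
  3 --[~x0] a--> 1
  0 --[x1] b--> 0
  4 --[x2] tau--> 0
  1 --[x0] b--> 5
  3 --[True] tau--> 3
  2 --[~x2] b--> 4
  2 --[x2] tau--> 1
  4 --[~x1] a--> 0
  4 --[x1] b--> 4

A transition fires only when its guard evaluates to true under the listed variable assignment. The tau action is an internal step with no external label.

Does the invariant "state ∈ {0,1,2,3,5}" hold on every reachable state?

Safe = {0,1,2,3,5}
Reach set: {0,1,2,5}
  0: safe
  1: safe
  2: safe
  5: safe

Answer: INVARIANT HOLDS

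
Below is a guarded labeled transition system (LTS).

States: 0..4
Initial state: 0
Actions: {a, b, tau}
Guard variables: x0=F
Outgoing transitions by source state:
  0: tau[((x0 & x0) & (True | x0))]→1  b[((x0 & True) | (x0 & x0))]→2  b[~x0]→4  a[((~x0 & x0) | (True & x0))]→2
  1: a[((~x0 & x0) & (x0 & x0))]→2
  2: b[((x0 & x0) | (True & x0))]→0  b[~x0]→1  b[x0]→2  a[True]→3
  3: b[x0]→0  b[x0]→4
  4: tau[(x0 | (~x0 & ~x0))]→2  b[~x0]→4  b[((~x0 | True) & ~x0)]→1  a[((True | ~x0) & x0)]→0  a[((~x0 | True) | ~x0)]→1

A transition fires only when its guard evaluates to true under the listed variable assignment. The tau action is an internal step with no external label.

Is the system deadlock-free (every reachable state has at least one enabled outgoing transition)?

Answer: DEADLOCK at state 1

Trace:
Reachable = {0,1,2,3,4}
  0: b→4  [deg 1]
  1: ∅  [deadlock]
  2: a→3  b→1  [deg 2]
  3: ∅  [deadlock]
  4: a→1  b→1  b→4  tau→2  [deg 4]
trace reaching 1: b·b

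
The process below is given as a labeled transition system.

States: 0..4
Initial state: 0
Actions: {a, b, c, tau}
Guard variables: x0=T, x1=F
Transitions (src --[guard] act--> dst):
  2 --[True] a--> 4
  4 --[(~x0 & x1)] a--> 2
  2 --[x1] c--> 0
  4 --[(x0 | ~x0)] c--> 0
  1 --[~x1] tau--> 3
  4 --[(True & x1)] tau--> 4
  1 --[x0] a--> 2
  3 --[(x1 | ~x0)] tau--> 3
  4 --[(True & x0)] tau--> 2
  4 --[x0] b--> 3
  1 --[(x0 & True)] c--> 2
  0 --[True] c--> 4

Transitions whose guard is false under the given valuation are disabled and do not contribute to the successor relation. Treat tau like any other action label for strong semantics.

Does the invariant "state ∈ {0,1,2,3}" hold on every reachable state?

Safe = {0,1,2,3}
R = {0,2,3,4}
  0: ✓
  2: ✓
  3: ✓
  4: outside
reach 4 via c — violates

Answer: INVARIANT VIOLATED at state 4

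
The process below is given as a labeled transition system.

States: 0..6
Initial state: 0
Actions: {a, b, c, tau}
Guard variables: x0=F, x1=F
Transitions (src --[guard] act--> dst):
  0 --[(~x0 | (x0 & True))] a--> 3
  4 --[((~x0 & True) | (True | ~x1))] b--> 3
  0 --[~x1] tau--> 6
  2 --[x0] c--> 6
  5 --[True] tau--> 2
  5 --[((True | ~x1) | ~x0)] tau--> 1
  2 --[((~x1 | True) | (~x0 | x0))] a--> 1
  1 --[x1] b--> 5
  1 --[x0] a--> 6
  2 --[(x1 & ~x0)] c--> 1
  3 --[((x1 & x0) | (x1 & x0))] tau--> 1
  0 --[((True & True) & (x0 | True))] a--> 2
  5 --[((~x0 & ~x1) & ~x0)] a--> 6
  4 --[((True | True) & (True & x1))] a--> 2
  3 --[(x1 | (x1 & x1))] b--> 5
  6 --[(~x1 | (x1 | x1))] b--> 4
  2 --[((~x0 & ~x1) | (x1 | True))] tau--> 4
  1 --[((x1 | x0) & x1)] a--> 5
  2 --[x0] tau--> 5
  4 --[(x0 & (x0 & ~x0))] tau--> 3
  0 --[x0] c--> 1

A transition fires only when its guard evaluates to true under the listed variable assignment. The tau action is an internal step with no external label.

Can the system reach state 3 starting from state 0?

Answer: REACHABLE

Working:
10 transition(s) survive guard evaluation.
Layer 0: {0}
Layer 1: {2,3,6}  cumulative {0,2,3,6}
Layer 2: {1,4}  cumulative {0,1,2,3,4,6}
R = {0,1,2,3,4,6}
Path to 3: a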